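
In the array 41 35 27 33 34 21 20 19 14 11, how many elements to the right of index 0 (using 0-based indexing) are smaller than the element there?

9 such elements

The element at index 0 is 41.
Elements after it: 35, 27, 33, 34, 21, 20, 19, 14, 11
Those smaller than 41: 35, 27, 33, 34, 21, 20, 19, 14, 11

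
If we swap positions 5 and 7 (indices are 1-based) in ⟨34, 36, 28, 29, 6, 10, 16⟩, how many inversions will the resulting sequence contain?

19

Positions 5 and 7 hold 6 and 16; after swapping, the array is [34, 36, 28, 29, 16, 10, 6].
Element-by-element contributions:
34 → 28, 29, 16, 10, 6 → 5
36 → 28, 29, 16, 10, 6 → 5
28 → 16, 10, 6 → 3
29 → 16, 10, 6 → 3
16 → 10, 6 → 2
10 → 6 → 1
6 → none → 0
Sum: 5 + 5 + 3 + 3 + 2 + 1 + 0 = 19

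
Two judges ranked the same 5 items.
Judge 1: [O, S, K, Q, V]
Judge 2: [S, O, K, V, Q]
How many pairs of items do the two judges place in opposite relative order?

2

Assign each item its position (1..5) in the first ordering, then rewrite the second ordering as that position sequence:
positions: O→1, S→2, K→3, Q→4, V→5
second ordering as positions: [2, 1, 3, 5, 4]
Discordant pairs = inversions in this position sequence.
2: 1 → 1
1: 0
3: 0
5: 4 → 1
4: 0
Total: 1 + 0 + 0 + 1 + 0 = 2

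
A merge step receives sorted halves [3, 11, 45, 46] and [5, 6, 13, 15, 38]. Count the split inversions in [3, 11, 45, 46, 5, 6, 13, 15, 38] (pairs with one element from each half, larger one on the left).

12

Count, for every r in R, how many entries of L exceed r:
r = 5: 11, 45, 46 → 3
r = 6: 11, 45, 46 → 3
r = 13: 45, 46 → 2
r = 15: 45, 46 → 2
r = 38: 45, 46 → 2
Cross-inversions: 3 + 3 + 2 + 2 + 2 = 12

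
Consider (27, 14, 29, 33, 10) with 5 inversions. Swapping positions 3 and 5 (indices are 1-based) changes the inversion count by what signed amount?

Positions 3 and 5 hold 29 and 10; after swapping, the array is [27, 14, 10, 33, 29].
Count, for each position, how many later elements it exceeds:
27 → 14, 10 → 2
14 → 10 → 1
10 → none → 0
33 → 29 → 1
29 → none → 0
Sum: 2 + 1 + 0 + 1 + 0 = 4
Change: 4 − 5 = -1

-1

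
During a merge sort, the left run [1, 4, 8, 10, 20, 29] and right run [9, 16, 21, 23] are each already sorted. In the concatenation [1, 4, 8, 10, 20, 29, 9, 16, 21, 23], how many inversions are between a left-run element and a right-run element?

7 cross-inversions

Take each right-half value and tally the left-half values above it:
r = 9: 10, 20, 29 → 3
r = 16: 20, 29 → 2
r = 21: 29 → 1
r = 23: 29 → 1
Cross-inversions: 3 + 2 + 1 + 1 = 7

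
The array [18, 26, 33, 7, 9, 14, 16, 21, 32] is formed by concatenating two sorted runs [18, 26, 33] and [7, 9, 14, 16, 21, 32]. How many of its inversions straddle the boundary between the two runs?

Take each right-half value and tally the left-half values above it:
r = 7: 18, 26, 33 → 3
r = 9: 18, 26, 33 → 3
r = 14: 18, 26, 33 → 3
r = 16: 18, 26, 33 → 3
r = 21: 26, 33 → 2
r = 32: 33 → 1
Cross-inversions: 3 + 3 + 3 + 3 + 2 + 1 = 15

15 split inversions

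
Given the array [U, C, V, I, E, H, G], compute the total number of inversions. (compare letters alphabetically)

For each element, count later entries that are smaller:
U: 5
C: 0
V: 4
I: 3
E: 0
H: 1
G: 0
Sum: 5 + 0 + 4 + 3 + 0 + 1 + 0 = 13

There are 13 out-of-order pairs.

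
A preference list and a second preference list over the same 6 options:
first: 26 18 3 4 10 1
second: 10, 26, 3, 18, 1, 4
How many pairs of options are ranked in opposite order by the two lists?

Assign each item its position (1..6) in the first ordering, then rewrite the second ordering as that position sequence:
positions: 26→1, 18→2, 3→3, 4→4, 10→5, 1→6
second ordering as positions: [5, 1, 3, 2, 6, 4]
Discordant pairs = inversions in this position sequence.
5: 1, 3, 2, 4 → 4
1: 0
3: 2 → 1
2: 0
6: 4 → 1
4: 0
Total: 4 + 0 + 1 + 0 + 1 + 0 = 6

6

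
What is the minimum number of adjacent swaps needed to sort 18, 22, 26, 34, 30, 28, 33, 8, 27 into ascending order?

15

Each adjacent swap fixes exactly one inversion, so the minimum swap count equals the number of inversions.
Count inversions — for each element, later elements that are smaller:
18: 8 → 1
22: 8 → 1
26: 8 → 1
34: 30, 28, 33, 8, 27 → 5
30: 28, 8, 27 → 3
28: 8, 27 → 2
33: 8, 27 → 2
8: none → 0
27: none → 0
Total inversions: 1 + 1 + 1 + 5 + 3 + 2 + 2 + 0 + 0 = 15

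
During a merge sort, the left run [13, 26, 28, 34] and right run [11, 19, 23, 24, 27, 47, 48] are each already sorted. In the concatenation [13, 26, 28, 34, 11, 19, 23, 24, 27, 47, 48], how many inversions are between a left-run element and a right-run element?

15

For each element r of the right run, count left-run elements greater than r:
r = 11: 13, 26, 28, 34 → 4
r = 19: 26, 28, 34 → 3
r = 23: 26, 28, 34 → 3
r = 24: 26, 28, 34 → 3
r = 27: 28, 34 → 2
r = 47: none → 0
r = 48: none → 0
Cross-inversions: 4 + 3 + 3 + 3 + 2 + 0 + 0 = 15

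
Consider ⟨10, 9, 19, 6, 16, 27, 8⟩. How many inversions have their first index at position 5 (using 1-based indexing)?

The element at index 5 is 16.
Elements after it: 27, 8
Those smaller than 16: 8

1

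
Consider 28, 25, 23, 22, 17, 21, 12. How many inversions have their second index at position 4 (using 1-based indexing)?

3

The element at index 4 is 22.
Elements before it: 28, 25, 23
Those larger than 22: 28, 25, 23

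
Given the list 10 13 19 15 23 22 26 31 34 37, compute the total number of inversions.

2

Element-by-element contributions:
10 → none → 0
13 → none → 0
19 → 15 → 1
15 → none → 0
23 → 22 → 1
22 → none → 0
26 → none → 0
31 → none → 0
34 → none → 0
37 → none → 0
Sum: 0 + 0 + 1 + 0 + 1 + 0 + 0 + 0 + 0 + 0 = 2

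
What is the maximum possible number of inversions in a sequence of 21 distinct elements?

210

A reversed (strictly descending) arrangement makes every pair an inversion, giving C(21, 2) inversions.
C(21, 2) = 21·20/2 = 210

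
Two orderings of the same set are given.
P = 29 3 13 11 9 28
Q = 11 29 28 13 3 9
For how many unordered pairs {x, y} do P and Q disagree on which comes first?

Assign each item its position (1..6) in the first ordering, then rewrite the second ordering as that position sequence:
positions: 29→1, 3→2, 13→3, 11→4, 9→5, 28→6
second ordering as positions: [4, 1, 6, 3, 2, 5]
Discordant pairs = inversions in this position sequence.
4: 1, 3, 2 → 3
1: 0
6: 3, 2, 5 → 3
3: 2 → 1
2: 0
5: 0
Total: 3 + 0 + 3 + 1 + 0 + 0 = 7

7 disagreeing pairs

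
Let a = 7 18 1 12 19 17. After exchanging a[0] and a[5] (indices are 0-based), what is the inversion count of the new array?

Positions 0 and 5 hold 7 and 17; after swapping, the array is [17, 18, 1, 12, 19, 7].
Element-by-element contributions:
17 → 1, 12, 7 → 3
18 → 1, 12, 7 → 3
1 → none → 0
12 → 7 → 1
19 → 7 → 1
7 → none → 0
Sum: 3 + 3 + 0 + 1 + 1 + 0 = 8

8 inversions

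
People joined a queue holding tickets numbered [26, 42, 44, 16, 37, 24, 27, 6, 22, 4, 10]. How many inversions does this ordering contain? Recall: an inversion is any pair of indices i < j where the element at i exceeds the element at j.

There are 42 out-of-order pairs.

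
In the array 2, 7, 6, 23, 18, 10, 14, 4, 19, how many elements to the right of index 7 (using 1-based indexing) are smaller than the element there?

1

The element at index 7 is 14.
Elements after it: 4, 19
Those smaller than 14: 4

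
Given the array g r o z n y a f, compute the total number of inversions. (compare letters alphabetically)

17 out-of-order pairs

Count, for each position, how many later elements it exceeds:
g: 2
r: 4
o: 3
z: 4
n: 2
y: 2
a: 0
f: 0
Sum: 2 + 4 + 3 + 4 + 2 + 2 + 0 + 0 = 17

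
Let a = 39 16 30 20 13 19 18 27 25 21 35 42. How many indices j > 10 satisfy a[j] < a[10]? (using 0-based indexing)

The element at index 10 is 35.
Elements after it: 42
None of them are smaller than 35.

0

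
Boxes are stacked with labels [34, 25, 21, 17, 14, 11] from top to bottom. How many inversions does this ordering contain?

Sweep left to right; for each value list the smaller values that follow it:
34: 5
25: 4
21: 3
17: 2
14: 1
11: 0
Sum: 5 + 4 + 3 + 2 + 1 + 0 = 15

15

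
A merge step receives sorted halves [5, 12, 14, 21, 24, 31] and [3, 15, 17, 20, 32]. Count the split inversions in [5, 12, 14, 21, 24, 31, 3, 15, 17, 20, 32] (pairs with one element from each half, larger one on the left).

Count, for every r in R, how many entries of L exceed r:
r = 3: 5, 12, 14, 21, 24, 31 → 6
r = 15: 21, 24, 31 → 3
r = 17: 21, 24, 31 → 3
r = 20: 21, 24, 31 → 3
r = 32: none → 0
Cross-inversions: 6 + 3 + 3 + 3 + 0 = 15

15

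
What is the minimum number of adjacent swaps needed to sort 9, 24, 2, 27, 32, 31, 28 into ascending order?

Swaps: 5

Each adjacent swap fixes exactly one inversion, so the minimum swap count equals the number of inversions.
Count inversions — for each element, later elements that are smaller:
9: 2 → 1
24: 2 → 1
2: none → 0
27: none → 0
32: 31, 28 → 2
31: 28 → 1
28: none → 0
Total inversions: 1 + 1 + 0 + 0 + 2 + 1 + 0 = 5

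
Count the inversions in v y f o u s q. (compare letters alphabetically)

Inversions: 13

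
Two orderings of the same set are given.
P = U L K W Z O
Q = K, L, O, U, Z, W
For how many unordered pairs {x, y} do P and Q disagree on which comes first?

Assign each item its position (1..6) in the first ordering, then rewrite the second ordering as that position sequence:
positions: U→1, L→2, K→3, W→4, Z→5, O→6
second ordering as positions: [3, 2, 6, 1, 5, 4]
Discordant pairs = inversions in this position sequence.
3: 2, 1 → 2
2: 1 → 1
6: 1, 5, 4 → 3
1: 0
5: 4 → 1
4: 0
Total: 2 + 1 + 3 + 0 + 1 + 0 = 7

7 disagreeing pairs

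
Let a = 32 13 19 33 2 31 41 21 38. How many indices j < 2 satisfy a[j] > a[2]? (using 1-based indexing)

1

The element at index 2 is 13.
Elements before it: 32
Those larger than 13: 32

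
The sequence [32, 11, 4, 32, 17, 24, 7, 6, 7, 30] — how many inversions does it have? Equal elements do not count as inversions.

25

For each element, count later entries that are smaller:
32 → 11, 4, 17, 24, 7, 6, 7, 30 → 8
11 → 4, 7, 6, 7 → 4
4 → none → 0
32 → 17, 24, 7, 6, 7, 30 → 6
17 → 7, 6, 7 → 3
24 → 7, 6, 7 → 3
7 → 6 → 1
6 → none → 0
7 → none → 0
30 → none → 0
Sum: 8 + 4 + 0 + 6 + 3 + 3 + 1 + 0 + 0 + 0 = 25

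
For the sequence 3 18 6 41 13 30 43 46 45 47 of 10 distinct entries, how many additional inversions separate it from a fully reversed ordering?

Maximum inversions for 10 distinct elements is C(10, 2) = 10·9/2 = 45.
Current inversions — for each element, count later smaller elements:
3: 0
18: 2
6: 0
41: 2
13: 0
30: 0
43: 0
46: 1
45: 0
47: 0
Current total: 0 + 2 + 0 + 2 + 0 + 0 + 0 + 1 + 0 + 0 = 5
Shortfall: 45 − 5 = 40

40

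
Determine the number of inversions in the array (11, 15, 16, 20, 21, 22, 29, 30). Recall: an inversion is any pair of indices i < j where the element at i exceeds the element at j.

Count, for each position, how many later elements it exceeds:
11 → none → 0
15 → none → 0
16 → none → 0
20 → none → 0
21 → none → 0
22 → none → 0
29 → none → 0
30 → none → 0
Sum: 0 + 0 + 0 + 0 + 0 + 0 + 0 + 0 = 0

0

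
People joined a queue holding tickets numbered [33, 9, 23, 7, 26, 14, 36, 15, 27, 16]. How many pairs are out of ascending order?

Count, for each position, how many later elements it exceeds:
33: 8
9: 1
23: 4
7: 0
26: 3
14: 0
36: 3
15: 0
27: 1
16: 0
Sum: 8 + 1 + 4 + 0 + 3 + 0 + 3 + 0 + 1 + 0 = 20

20 inversions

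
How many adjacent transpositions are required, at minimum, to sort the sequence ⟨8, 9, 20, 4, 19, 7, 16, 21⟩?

There are 10 swaps.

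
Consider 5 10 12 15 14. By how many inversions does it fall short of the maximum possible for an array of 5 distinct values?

Maximum inversions for 5 distinct elements is C(5, 2) = 5·4/2 = 10.
Current inversions — for each element, count later smaller elements:
5: 0
10: 0
12: 0
15: 1
14: 0
Current total: 0 + 0 + 0 + 1 + 0 = 1
Shortfall: 10 − 1 = 9

9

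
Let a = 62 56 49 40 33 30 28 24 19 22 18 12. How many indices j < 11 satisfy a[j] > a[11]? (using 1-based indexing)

The element at index 11 is 18.
Elements before it: 62, 56, 49, 40, 33, 30, 28, 24, 19, 22
Those larger than 18: 62, 56, 49, 40, 33, 30, 28, 24, 19, 22

10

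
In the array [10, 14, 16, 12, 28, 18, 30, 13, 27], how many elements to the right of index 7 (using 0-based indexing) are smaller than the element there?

0 such elements

The element at index 7 is 13.
Elements after it: 27
None of them are smaller than 13.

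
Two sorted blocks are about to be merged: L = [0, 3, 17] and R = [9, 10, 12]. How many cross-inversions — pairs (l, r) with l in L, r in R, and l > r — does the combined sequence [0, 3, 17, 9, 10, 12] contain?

3

Take each right-half value and tally the left-half values above it:
r = 9: 17 → 1
r = 10: 17 → 1
r = 12: 17 → 1
Cross-inversions: 1 + 1 + 1 = 3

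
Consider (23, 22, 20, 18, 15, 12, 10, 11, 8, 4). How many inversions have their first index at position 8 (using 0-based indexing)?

1

The element at index 8 is 8.
Elements after it: 4
Those smaller than 8: 4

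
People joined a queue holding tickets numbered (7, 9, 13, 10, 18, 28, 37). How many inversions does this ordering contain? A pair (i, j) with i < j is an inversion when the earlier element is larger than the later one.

Inversions: 1

Sweep left to right; for each value list the smaller values that follow it:
7: 0
9: 0
13: 1
10: 0
18: 0
28: 0
37: 0
Sum: 0 + 0 + 1 + 0 + 0 + 0 + 0 = 1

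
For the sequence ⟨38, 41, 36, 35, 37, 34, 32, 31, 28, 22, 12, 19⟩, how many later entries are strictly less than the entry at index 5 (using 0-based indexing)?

The element at index 5 is 34.
Elements after it: 32, 31, 28, 22, 12, 19
Those smaller than 34: 32, 31, 28, 22, 12, 19

6 such elements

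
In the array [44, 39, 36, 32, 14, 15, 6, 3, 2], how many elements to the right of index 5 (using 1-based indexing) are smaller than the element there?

The element at index 5 is 14.
Elements after it: 15, 6, 3, 2
Those smaller than 14: 6, 3, 2

3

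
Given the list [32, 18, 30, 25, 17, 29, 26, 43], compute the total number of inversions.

Sweep left to right; for each value list the smaller values that follow it:
32: 6
18: 1
30: 4
25: 1
17: 0
29: 1
26: 0
43: 0
Sum: 6 + 1 + 4 + 1 + 0 + 1 + 0 + 0 = 13

13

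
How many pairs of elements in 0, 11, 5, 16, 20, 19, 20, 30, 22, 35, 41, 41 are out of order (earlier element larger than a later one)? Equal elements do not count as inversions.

For each element, count later entries that are smaller:
0 → none → 0
11 → 5 → 1
5 → none → 0
16 → none → 0
20 → 19 → 1
19 → none → 0
20 → none → 0
30 → 22 → 1
22 → none → 0
35 → none → 0
41 → none → 0
41 → none → 0
Sum: 0 + 1 + 0 + 0 + 1 + 0 + 0 + 1 + 0 + 0 + 0 + 0 = 3

3 inversions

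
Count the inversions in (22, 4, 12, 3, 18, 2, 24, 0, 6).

Element-by-element contributions:
22 → 4, 12, 3, 18, 2, 0, 6 → 7
4 → 3, 2, 0 → 3
12 → 3, 2, 0, 6 → 4
3 → 2, 0 → 2
18 → 2, 0, 6 → 3
2 → 0 → 1
24 → 0, 6 → 2
0 → none → 0
6 → none → 0
Sum: 7 + 3 + 4 + 2 + 3 + 1 + 2 + 0 + 0 = 22

22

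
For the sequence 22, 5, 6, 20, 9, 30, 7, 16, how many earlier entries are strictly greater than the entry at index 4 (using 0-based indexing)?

The element at index 4 is 9.
Elements before it: 22, 5, 6, 20
Those larger than 9: 22, 20

2 such elements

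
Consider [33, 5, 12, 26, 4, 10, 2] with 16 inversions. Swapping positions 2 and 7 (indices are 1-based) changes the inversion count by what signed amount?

-3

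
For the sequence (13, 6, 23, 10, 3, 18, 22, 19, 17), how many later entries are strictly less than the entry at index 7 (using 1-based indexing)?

The element at index 7 is 22.
Elements after it: 19, 17
Those smaller than 22: 19, 17

2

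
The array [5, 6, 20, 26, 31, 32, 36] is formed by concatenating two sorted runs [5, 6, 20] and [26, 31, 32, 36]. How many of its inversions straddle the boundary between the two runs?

For each element r of the right run, count left-run elements greater than r:
r = 26: none → 0
r = 31: none → 0
r = 32: none → 0
r = 36: none → 0
Cross-inversions: 0 + 0 + 0 + 0 = 0

0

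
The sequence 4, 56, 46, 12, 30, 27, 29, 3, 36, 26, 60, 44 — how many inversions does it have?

Count, for each position, how many later elements it exceeds:
4 → 3 → 1
56 → 46, 12, 30, 27, 29, 3, 36, 26, 44 → 9
46 → 12, 30, 27, 29, 3, 36, 26, 44 → 8
12 → 3 → 1
30 → 27, 29, 3, 26 → 4
27 → 3, 26 → 2
29 → 3, 26 → 2
3 → none → 0
36 → 26 → 1
26 → none → 0
60 → 44 → 1
44 → none → 0
Sum: 1 + 9 + 8 + 1 + 4 + 2 + 2 + 0 + 1 + 0 + 1 + 0 = 29

29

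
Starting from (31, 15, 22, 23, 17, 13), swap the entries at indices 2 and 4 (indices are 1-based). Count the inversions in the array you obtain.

There are 14 inversions.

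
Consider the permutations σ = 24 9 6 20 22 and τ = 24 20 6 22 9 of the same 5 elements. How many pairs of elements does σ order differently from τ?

Assign each item its position (1..5) in the first ordering, then rewrite the second ordering as that position sequence:
positions: 24→1, 9→2, 6→3, 20→4, 22→5
second ordering as positions: [1, 4, 3, 5, 2]
Discordant pairs = inversions in this position sequence.
1: 0
4: 3, 2 → 2
3: 2 → 1
5: 2 → 1
2: 0
Total: 0 + 2 + 1 + 1 + 0 = 4

Discordant pairs: 4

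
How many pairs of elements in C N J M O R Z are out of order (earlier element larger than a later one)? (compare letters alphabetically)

Count, for each position, how many later elements it exceeds:
C → none → 0
N → J, M → 2
J → none → 0
M → none → 0
O → none → 0
R → none → 0
Z → none → 0
Sum: 0 + 2 + 0 + 0 + 0 + 0 + 0 = 2

2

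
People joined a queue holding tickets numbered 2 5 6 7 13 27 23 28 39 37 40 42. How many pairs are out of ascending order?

2 out-of-order pairs

Count, for each position, how many later elements it exceeds:
2 → none → 0
5 → none → 0
6 → none → 0
7 → none → 0
13 → none → 0
27 → 23 → 1
23 → none → 0
28 → none → 0
39 → 37 → 1
37 → none → 0
40 → none → 0
42 → none → 0
Sum: 0 + 0 + 0 + 0 + 0 + 1 + 0 + 0 + 1 + 0 + 0 + 0 = 2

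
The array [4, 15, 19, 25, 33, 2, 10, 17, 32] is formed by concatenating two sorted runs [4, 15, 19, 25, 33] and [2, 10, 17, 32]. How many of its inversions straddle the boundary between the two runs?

Count, for every r in R, how many entries of L exceed r:
r = 2: 4, 15, 19, 25, 33 → 5
r = 10: 15, 19, 25, 33 → 4
r = 17: 19, 25, 33 → 3
r = 32: 33 → 1
Cross-inversions: 5 + 4 + 3 + 1 = 13

13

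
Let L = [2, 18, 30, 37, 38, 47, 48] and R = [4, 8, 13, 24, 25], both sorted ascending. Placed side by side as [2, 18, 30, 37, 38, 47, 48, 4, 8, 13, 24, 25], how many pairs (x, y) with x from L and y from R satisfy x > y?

Count, for every r in R, how many entries of L exceed r:
r = 4: 18, 30, 37, 38, 47, 48 → 6
r = 8: 18, 30, 37, 38, 47, 48 → 6
r = 13: 18, 30, 37, 38, 47, 48 → 6
r = 24: 30, 37, 38, 47, 48 → 5
r = 25: 30, 37, 38, 47, 48 → 5
Cross-inversions: 6 + 6 + 6 + 5 + 5 = 28

28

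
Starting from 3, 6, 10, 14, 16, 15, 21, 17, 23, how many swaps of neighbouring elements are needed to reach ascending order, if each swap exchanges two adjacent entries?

Swaps: 2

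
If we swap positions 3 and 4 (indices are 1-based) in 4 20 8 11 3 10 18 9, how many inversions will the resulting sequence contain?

Positions 3 and 4 hold 8 and 11; after swapping, the array is [4, 20, 11, 8, 3, 10, 18, 9].
For each element, count later entries that are smaller:
4: 1
20: 6
11: 4
8: 1
3: 0
10: 1
18: 1
9: 0
Sum: 1 + 6 + 4 + 1 + 0 + 1 + 1 + 0 = 14

14 inversions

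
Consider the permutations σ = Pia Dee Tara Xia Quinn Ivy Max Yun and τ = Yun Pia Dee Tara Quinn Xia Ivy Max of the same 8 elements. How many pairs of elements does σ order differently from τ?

There are 8 discordant pairs.

Assign each item its position (1..8) in the first ordering, then rewrite the second ordering as that position sequence:
positions: Pia→1, Dee→2, Tara→3, Xia→4, Quinn→5, Ivy→6, Max→7, Yun→8
second ordering as positions: [8, 1, 2, 3, 5, 4, 6, 7]
Discordant pairs = inversions in this position sequence.
8: 1, 2, 3, 5, 4, 6, 7 → 7
1: 0
2: 0
3: 0
5: 4 → 1
4: 0
6: 0
7: 0
Total: 7 + 0 + 0 + 0 + 1 + 0 + 0 + 0 = 8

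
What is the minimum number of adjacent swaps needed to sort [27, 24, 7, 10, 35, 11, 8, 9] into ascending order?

18

The minimum number of adjacent swaps to sort an array equals its inversion count, since every such swap removes exactly one inversion.
Count inversions — for each element, later elements that are smaller:
27: 24, 7, 10, 11, 8, 9 → 6
24: 7, 10, 11, 8, 9 → 5
7: none → 0
10: 8, 9 → 2
35: 11, 8, 9 → 3
11: 8, 9 → 2
8: none → 0
9: none → 0
Total inversions: 6 + 5 + 0 + 2 + 3 + 2 + 0 + 0 = 18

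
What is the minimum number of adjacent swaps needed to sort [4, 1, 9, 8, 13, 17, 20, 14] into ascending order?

There are 4 swaps.

Each adjacent swap fixes exactly one inversion, so the minimum swap count equals the number of inversions.
Count inversions — for each element, later elements that are smaller:
4: 1 → 1
1: none → 0
9: 8 → 1
8: none → 0
13: none → 0
17: 14 → 1
20: 14 → 1
14: none → 0
Total inversions: 1 + 0 + 1 + 0 + 0 + 1 + 1 + 0 = 4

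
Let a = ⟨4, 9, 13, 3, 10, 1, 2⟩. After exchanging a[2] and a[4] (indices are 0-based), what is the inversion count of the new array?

13 inversions

Positions 2 and 4 hold 13 and 10; after swapping, the array is [4, 9, 10, 3, 13, 1, 2].
Element-by-element contributions:
4: 3
9: 3
10: 3
3: 2
13: 2
1: 0
2: 0
Sum: 3 + 3 + 3 + 2 + 2 + 0 + 0 = 13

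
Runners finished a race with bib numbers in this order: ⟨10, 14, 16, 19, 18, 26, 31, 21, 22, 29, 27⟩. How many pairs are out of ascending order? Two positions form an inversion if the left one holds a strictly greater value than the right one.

Element-by-element contributions:
10 → none → 0
14 → none → 0
16 → none → 0
19 → 18 → 1
18 → none → 0
26 → 21, 22 → 2
31 → 21, 22, 29, 27 → 4
21 → none → 0
22 → none → 0
29 → 27 → 1
27 → none → 0
Sum: 0 + 0 + 0 + 1 + 0 + 2 + 4 + 0 + 0 + 1 + 0 = 8

8 inversions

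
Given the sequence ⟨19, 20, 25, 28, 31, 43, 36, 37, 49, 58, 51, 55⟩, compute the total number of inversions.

4 inversions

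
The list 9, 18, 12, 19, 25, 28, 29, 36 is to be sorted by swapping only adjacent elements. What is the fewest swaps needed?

The minimum number of adjacent swaps to sort an array equals its inversion count, since every such swap removes exactly one inversion.
Count inversions — for each element, later elements that are smaller:
9: none → 0
18: 12 → 1
12: none → 0
19: none → 0
25: none → 0
28: none → 0
29: none → 0
36: none → 0
Total inversions: 0 + 1 + 0 + 0 + 0 + 0 + 0 + 0 = 1

1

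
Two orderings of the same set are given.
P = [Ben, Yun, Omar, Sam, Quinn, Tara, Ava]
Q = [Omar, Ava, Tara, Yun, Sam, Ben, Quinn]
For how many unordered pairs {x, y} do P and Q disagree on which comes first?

13

Assign each item its position (1..7) in the first ordering, then rewrite the second ordering as that position sequence:
positions: Ben→1, Yun→2, Omar→3, Sam→4, Quinn→5, Tara→6, Ava→7
second ordering as positions: [3, 7, 6, 2, 4, 1, 5]
Discordant pairs = inversions in this position sequence.
3: 2, 1 → 2
7: 6, 2, 4, 1, 5 → 5
6: 2, 4, 1, 5 → 4
2: 1 → 1
4: 1 → 1
1: 0
5: 0
Total: 2 + 5 + 4 + 1 + 1 + 0 + 0 = 13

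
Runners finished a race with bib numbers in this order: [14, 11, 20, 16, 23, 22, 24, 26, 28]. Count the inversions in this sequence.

Sweep left to right; for each value list the smaller values that follow it:
14: 1
11: 0
20: 1
16: 0
23: 1
22: 0
24: 0
26: 0
28: 0
Sum: 1 + 0 + 1 + 0 + 1 + 0 + 0 + 0 + 0 = 3

3 inversions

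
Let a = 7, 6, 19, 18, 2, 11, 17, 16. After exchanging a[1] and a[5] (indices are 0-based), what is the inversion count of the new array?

14

Positions 1 and 5 hold 6 and 11; after swapping, the array is [7, 11, 19, 18, 2, 6, 17, 16].
Element-by-element contributions:
7: 2
11: 2
19: 5
18: 4
2: 0
6: 0
17: 1
16: 0
Sum: 2 + 2 + 5 + 4 + 0 + 0 + 1 + 0 = 14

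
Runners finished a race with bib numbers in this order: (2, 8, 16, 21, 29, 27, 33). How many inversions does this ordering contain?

1 inversion

Sweep left to right; for each value list the smaller values that follow it:
2: 0
8: 0
16: 0
21: 0
29: 1
27: 0
33: 0
Sum: 0 + 0 + 0 + 0 + 1 + 0 + 0 = 1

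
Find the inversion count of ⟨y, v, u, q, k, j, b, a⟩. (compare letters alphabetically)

28 inversions

Sweep left to right; for each value list the smaller values that follow it:
y: 7
v: 6
u: 5
q: 4
k: 3
j: 2
b: 1
a: 0
Sum: 7 + 6 + 5 + 4 + 3 + 2 + 1 + 0 = 28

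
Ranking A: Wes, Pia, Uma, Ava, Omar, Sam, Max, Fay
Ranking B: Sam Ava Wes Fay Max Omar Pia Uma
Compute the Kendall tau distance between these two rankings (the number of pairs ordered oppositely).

Assign each item its position (1..8) in the first ordering, then rewrite the second ordering as that position sequence:
positions: Wes→1, Pia→2, Uma→3, Ava→4, Omar→5, Sam→6, Max→7, Fay→8
second ordering as positions: [6, 4, 1, 8, 7, 5, 2, 3]
Discordant pairs = inversions in this position sequence.
6: 4, 1, 5, 2, 3 → 5
4: 1, 2, 3 → 3
1: 0
8: 7, 5, 2, 3 → 4
7: 5, 2, 3 → 3
5: 2, 3 → 2
2: 0
3: 0
Total: 5 + 3 + 0 + 4 + 3 + 2 + 0 + 0 = 17

17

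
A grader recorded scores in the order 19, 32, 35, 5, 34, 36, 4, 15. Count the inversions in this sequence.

There are 15 inversions.

Sweep left to right; for each value list the smaller values that follow it:
19 → 5, 4, 15 → 3
32 → 5, 4, 15 → 3
35 → 5, 34, 4, 15 → 4
5 → 4 → 1
34 → 4, 15 → 2
36 → 4, 15 → 2
4 → none → 0
15 → none → 0
Sum: 3 + 3 + 4 + 1 + 2 + 2 + 0 + 0 = 15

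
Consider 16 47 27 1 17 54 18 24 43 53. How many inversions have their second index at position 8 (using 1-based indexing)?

3

The element at index 8 is 24.
Elements before it: 16, 47, 27, 1, 17, 54, 18
Those larger than 24: 47, 27, 54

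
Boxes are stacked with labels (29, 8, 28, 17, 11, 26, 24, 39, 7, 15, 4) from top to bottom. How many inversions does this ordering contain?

For each element, count later entries that are smaller:
29: 9
8: 2
28: 7
17: 4
11: 2
26: 4
24: 3
39: 3
7: 1
15: 1
4: 0
Sum: 9 + 2 + 7 + 4 + 2 + 4 + 3 + 3 + 1 + 1 + 0 = 36

36 out-of-order pairs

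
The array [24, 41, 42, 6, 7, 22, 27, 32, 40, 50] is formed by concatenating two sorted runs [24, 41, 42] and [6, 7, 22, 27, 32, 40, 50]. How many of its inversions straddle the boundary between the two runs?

Split inversions: 15

For each element r of the right run, count left-run elements greater than r:
r = 6: 24, 41, 42 → 3
r = 7: 24, 41, 42 → 3
r = 22: 24, 41, 42 → 3
r = 27: 41, 42 → 2
r = 32: 41, 42 → 2
r = 40: 41, 42 → 2
r = 50: none → 0
Cross-inversions: 3 + 3 + 3 + 2 + 2 + 2 + 0 = 15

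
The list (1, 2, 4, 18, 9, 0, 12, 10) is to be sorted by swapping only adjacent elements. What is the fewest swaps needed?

9 swaps

Each adjacent swap fixes exactly one inversion, so the minimum swap count equals the number of inversions.
Count inversions — for each element, later elements that are smaller:
1: 0 → 1
2: 0 → 1
4: 0 → 1
18: 9, 0, 12, 10 → 4
9: 0 → 1
0: none → 0
12: 10 → 1
10: none → 0
Total inversions: 1 + 1 + 1 + 4 + 1 + 0 + 1 + 0 = 9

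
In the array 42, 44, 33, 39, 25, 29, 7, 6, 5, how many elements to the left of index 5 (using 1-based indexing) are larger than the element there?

The element at index 5 is 25.
Elements before it: 42, 44, 33, 39
Those larger than 25: 42, 44, 33, 39

4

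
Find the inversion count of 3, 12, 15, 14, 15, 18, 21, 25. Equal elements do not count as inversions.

1 inversion

For each element, count later entries that are smaller:
3: 0
12: 0
15: 1
14: 0
15: 0
18: 0
21: 0
25: 0
Sum: 0 + 0 + 1 + 0 + 0 + 0 + 0 + 0 = 1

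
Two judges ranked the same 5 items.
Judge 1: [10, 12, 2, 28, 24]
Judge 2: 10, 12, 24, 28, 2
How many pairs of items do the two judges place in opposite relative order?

Assign each item its position (1..5) in the first ordering, then rewrite the second ordering as that position sequence:
positions: 10→1, 12→2, 2→3, 28→4, 24→5
second ordering as positions: [1, 2, 5, 4, 3]
Discordant pairs = inversions in this position sequence.
1: 0
2: 0
5: 4, 3 → 2
4: 3 → 1
3: 0
Total: 0 + 0 + 2 + 1 + 0 = 3

Discordant pairs: 3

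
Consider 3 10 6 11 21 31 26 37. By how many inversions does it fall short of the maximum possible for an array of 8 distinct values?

26

Maximum inversions for 8 distinct elements is C(8, 2) = 8·7/2 = 28.
Current inversions — for each element, count later smaller elements:
3: 0
10: 1
6: 0
11: 0
21: 0
31: 1
26: 0
37: 0
Current total: 0 + 1 + 0 + 0 + 0 + 1 + 0 + 0 = 2
Shortfall: 28 − 2 = 26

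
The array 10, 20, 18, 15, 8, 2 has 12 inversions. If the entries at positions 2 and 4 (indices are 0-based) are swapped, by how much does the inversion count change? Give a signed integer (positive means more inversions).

Positions 2 and 4 hold 18 and 8; after swapping, the array is [10, 20, 8, 15, 18, 2].
Element-by-element contributions:
10: 2
20: 4
8: 1
15: 1
18: 1
2: 0
Sum: 2 + 4 + 1 + 1 + 1 + 0 = 9
Change: 9 − 12 = -3

-3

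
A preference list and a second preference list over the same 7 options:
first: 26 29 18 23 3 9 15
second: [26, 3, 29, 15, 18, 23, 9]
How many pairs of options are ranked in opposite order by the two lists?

There are 6 pairs.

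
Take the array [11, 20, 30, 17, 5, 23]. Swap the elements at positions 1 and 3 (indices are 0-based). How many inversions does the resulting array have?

6

Positions 1 and 3 hold 20 and 17; after swapping, the array is [11, 17, 30, 20, 5, 23].
Sweep left to right; for each value list the smaller values that follow it:
11: 1
17: 1
30: 3
20: 1
5: 0
23: 0
Sum: 1 + 1 + 3 + 1 + 0 + 0 = 6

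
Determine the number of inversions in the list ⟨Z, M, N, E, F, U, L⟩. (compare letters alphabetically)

13

Element-by-element contributions:
Z → M, N, E, F, U, L → 6
M → E, F, L → 3
N → E, F, L → 3
E → none → 0
F → none → 0
U → L → 1
L → none → 0
Sum: 6 + 3 + 3 + 0 + 0 + 1 + 0 = 13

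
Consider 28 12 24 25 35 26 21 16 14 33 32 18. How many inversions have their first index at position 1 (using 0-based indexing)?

0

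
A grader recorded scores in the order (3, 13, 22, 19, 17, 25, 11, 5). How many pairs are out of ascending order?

14

For each element, count later entries that are smaller:
3: 0
13: 2
22: 4
19: 3
17: 2
25: 2
11: 1
5: 0
Sum: 0 + 2 + 4 + 3 + 2 + 2 + 1 + 0 = 14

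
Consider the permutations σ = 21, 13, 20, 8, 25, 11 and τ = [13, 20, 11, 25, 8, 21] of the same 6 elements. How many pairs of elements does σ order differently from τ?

8

Assign each item its position (1..6) in the first ordering, then rewrite the second ordering as that position sequence:
positions: 21→1, 13→2, 20→3, 8→4, 25→5, 11→6
second ordering as positions: [2, 3, 6, 5, 4, 1]
Discordant pairs = inversions in this position sequence.
2: 1 → 1
3: 1 → 1
6: 5, 4, 1 → 3
5: 4, 1 → 2
4: 1 → 1
1: 0
Total: 1 + 1 + 3 + 2 + 1 + 0 = 8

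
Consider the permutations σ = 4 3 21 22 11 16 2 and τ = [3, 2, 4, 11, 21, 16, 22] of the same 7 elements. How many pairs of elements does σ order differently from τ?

9

Assign each item its position (1..7) in the first ordering, then rewrite the second ordering as that position sequence:
positions: 4→1, 3→2, 21→3, 22→4, 11→5, 16→6, 2→7
second ordering as positions: [2, 7, 1, 5, 3, 6, 4]
Discordant pairs = inversions in this position sequence.
2: 1 → 1
7: 1, 5, 3, 6, 4 → 5
1: 0
5: 3, 4 → 2
3: 0
6: 4 → 1
4: 0
Total: 1 + 5 + 0 + 2 + 0 + 1 + 0 = 9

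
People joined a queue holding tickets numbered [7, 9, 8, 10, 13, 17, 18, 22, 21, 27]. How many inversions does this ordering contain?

Sweep left to right; for each value list the smaller values that follow it:
7: 0
9: 1
8: 0
10: 0
13: 0
17: 0
18: 0
22: 1
21: 0
27: 0
Sum: 0 + 1 + 0 + 0 + 0 + 0 + 0 + 1 + 0 + 0 = 2

2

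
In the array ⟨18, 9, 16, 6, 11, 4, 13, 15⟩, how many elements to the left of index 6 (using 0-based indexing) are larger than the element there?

2 such elements

The element at index 6 is 13.
Elements before it: 18, 9, 16, 6, 11, 4
Those larger than 13: 18, 16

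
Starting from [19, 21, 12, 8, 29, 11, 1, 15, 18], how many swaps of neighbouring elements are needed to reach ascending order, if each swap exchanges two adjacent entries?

Minimum adjacent swaps = number of inversions (each swap of adjacent out-of-order elements removes one inversion and no swap can remove more).
Count inversions — for each element, later elements that are smaller:
19: 12, 8, 11, 1, 15, 18 → 6
21: 12, 8, 11, 1, 15, 18 → 6
12: 8, 11, 1 → 3
8: 1 → 1
29: 11, 1, 15, 18 → 4
11: 1 → 1
1: none → 0
15: none → 0
18: none → 0
Total inversions: 6 + 6 + 3 + 1 + 4 + 1 + 0 + 0 + 0 = 21

21 swaps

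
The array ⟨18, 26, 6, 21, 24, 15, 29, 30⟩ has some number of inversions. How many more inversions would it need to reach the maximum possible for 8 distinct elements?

Maximum inversions for 8 distinct elements is C(8, 2) = 8·7/2 = 28.
Current inversions — for each element, count later smaller elements:
18: 2
26: 4
6: 0
21: 1
24: 1
15: 0
29: 0
30: 0
Current total: 2 + 4 + 0 + 1 + 1 + 0 + 0 + 0 = 8
Shortfall: 28 − 8 = 20

20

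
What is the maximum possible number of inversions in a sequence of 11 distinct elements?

55

A reversed (strictly descending) arrangement makes every pair an inversion, giving C(11, 2) inversions.
C(11, 2) = 11·10/2 = 55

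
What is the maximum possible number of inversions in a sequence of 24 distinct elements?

Inversions: 276

A reversed (strictly descending) arrangement makes every pair an inversion, giving C(24, 2) inversions.
C(24, 2) = 24·23/2 = 276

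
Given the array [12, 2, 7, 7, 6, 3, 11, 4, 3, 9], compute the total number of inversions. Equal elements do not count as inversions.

Sweep left to right; for each value list the smaller values that follow it:
12: 9
2: 0
7: 4
7: 4
6: 3
3: 0
11: 3
4: 1
3: 0
9: 0
Sum: 9 + 0 + 4 + 4 + 3 + 0 + 3 + 1 + 0 + 0 = 24

24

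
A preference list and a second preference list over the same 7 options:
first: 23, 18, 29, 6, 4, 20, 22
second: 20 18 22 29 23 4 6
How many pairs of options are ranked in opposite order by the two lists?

12

Assign each item its position (1..7) in the first ordering, then rewrite the second ordering as that position sequence:
positions: 23→1, 18→2, 29→3, 6→4, 4→5, 20→6, 22→7
second ordering as positions: [6, 2, 7, 3, 1, 5, 4]
Discordant pairs = inversions in this position sequence.
6: 2, 3, 1, 5, 4 → 5
2: 1 → 1
7: 3, 1, 5, 4 → 4
3: 1 → 1
1: 0
5: 4 → 1
4: 0
Total: 5 + 1 + 4 + 1 + 0 + 1 + 0 = 12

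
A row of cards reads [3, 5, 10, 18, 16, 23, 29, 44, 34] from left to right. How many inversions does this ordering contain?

For each element, count later entries that are smaller:
3: 0
5: 0
10: 0
18: 1
16: 0
23: 0
29: 0
44: 1
34: 0
Sum: 0 + 0 + 0 + 1 + 0 + 0 + 0 + 1 + 0 = 2

2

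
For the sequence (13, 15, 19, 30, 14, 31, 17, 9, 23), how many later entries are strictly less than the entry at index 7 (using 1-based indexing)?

The element at index 7 is 17.
Elements after it: 9, 23
Those smaller than 17: 9

1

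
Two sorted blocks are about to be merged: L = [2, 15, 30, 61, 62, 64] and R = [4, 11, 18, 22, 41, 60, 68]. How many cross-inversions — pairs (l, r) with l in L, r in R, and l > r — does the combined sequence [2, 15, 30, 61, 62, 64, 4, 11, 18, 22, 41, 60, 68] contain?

Split inversions: 24

For each element r of the right run, count left-run elements greater than r:
r = 4: 15, 30, 61, 62, 64 → 5
r = 11: 15, 30, 61, 62, 64 → 5
r = 18: 30, 61, 62, 64 → 4
r = 22: 30, 61, 62, 64 → 4
r = 41: 61, 62, 64 → 3
r = 60: 61, 62, 64 → 3
r = 68: none → 0
Cross-inversions: 5 + 5 + 4 + 4 + 3 + 3 + 0 = 24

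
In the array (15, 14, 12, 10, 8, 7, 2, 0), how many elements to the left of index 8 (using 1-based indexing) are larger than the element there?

7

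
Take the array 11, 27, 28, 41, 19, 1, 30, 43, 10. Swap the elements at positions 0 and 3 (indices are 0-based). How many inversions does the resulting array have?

Inversions: 21

Positions 0 and 3 hold 11 and 41; after swapping, the array is [41, 27, 28, 11, 19, 1, 30, 43, 10].
Count, for each position, how many later elements it exceeds:
41 → 27, 28, 11, 19, 1, 30, 10 → 7
27 → 11, 19, 1, 10 → 4
28 → 11, 19, 1, 10 → 4
11 → 1, 10 → 2
19 → 1, 10 → 2
1 → none → 0
30 → 10 → 1
43 → 10 → 1
10 → none → 0
Sum: 7 + 4 + 4 + 2 + 2 + 0 + 1 + 1 + 0 = 21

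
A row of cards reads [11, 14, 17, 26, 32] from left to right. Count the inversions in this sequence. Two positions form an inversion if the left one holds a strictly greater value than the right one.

Count, for each position, how many later elements it exceeds:
11 → none → 0
14 → none → 0
17 → none → 0
26 → none → 0
32 → none → 0
Sum: 0 + 0 + 0 + 0 + 0 = 0

0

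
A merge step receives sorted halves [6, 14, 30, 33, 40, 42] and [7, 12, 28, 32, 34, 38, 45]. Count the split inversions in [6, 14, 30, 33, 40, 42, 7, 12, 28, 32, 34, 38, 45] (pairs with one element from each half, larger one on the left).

21

For each element r of the right run, count left-run elements greater than r:
r = 7: 14, 30, 33, 40, 42 → 5
r = 12: 14, 30, 33, 40, 42 → 5
r = 28: 30, 33, 40, 42 → 4
r = 32: 33, 40, 42 → 3
r = 34: 40, 42 → 2
r = 38: 40, 42 → 2
r = 45: none → 0
Cross-inversions: 5 + 5 + 4 + 3 + 2 + 2 + 0 = 21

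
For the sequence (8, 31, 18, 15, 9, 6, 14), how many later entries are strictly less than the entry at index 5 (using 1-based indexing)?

1 such element

The element at index 5 is 9.
Elements after it: 6, 14
Those smaller than 9: 6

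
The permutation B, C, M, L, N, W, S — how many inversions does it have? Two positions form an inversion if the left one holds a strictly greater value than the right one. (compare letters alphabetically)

Out-of-order index pairs (1-indexed):
(3,4): M > L
(6,7): W > S
That's 2 pairs.

Out-of-order pairs: 2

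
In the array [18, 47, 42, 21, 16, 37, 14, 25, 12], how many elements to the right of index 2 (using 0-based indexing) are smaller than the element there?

The element at index 2 is 42.
Elements after it: 21, 16, 37, 14, 25, 12
Those smaller than 42: 21, 16, 37, 14, 25, 12

6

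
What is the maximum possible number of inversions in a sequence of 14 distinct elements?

There are 91 inversions.

The maximum occurs when the array is in strictly decreasing order: every one of the C(14, 2) pairs is inverted.
C(14, 2) = 14·13/2 = 91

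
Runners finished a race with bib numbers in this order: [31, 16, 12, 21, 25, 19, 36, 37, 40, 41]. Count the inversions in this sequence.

8 out-of-order pairs

Sweep left to right; for each value list the smaller values that follow it:
31: 5
16: 1
12: 0
21: 1
25: 1
19: 0
36: 0
37: 0
40: 0
41: 0
Sum: 5 + 1 + 0 + 1 + 1 + 0 + 0 + 0 + 0 + 0 = 8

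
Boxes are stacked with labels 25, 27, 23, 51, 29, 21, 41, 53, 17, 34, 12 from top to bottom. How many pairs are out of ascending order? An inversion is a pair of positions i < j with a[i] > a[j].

30

For each element, count later entries that are smaller:
25 → 23, 21, 17, 12 → 4
27 → 23, 21, 17, 12 → 4
23 → 21, 17, 12 → 3
51 → 29, 21, 41, 17, 34, 12 → 6
29 → 21, 17, 12 → 3
21 → 17, 12 → 2
41 → 17, 34, 12 → 3
53 → 17, 34, 12 → 3
17 → 12 → 1
34 → 12 → 1
12 → none → 0
Sum: 4 + 4 + 3 + 6 + 3 + 2 + 3 + 3 + 1 + 1 + 0 = 30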